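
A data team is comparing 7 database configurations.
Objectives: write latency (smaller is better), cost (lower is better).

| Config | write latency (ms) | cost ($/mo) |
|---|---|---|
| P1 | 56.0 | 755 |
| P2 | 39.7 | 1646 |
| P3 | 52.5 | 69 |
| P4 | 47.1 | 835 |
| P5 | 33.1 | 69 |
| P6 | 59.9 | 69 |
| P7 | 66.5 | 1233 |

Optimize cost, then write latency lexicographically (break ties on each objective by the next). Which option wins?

First minimize cost: best is 69, kept {P3, P5, P6}.
Then minimize write latency: best is 33.1, kept {P5}.

P5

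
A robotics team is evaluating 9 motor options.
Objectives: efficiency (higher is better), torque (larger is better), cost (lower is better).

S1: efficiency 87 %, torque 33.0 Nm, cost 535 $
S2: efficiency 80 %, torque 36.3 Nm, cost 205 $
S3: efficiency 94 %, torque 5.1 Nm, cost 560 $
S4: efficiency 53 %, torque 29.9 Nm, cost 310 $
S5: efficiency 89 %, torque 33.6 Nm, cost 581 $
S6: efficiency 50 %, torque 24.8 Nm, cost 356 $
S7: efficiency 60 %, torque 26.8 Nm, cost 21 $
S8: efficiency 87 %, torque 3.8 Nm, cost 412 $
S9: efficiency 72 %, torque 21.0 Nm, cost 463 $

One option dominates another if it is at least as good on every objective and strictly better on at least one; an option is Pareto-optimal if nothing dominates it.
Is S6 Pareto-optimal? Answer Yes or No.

No

S2 vs S6: efficiency 80≥50, torque 36.3≥24.8, cost 205≤356 — S2 is at least as good on every objective and strictly better on at least one, so S2 dominates S6.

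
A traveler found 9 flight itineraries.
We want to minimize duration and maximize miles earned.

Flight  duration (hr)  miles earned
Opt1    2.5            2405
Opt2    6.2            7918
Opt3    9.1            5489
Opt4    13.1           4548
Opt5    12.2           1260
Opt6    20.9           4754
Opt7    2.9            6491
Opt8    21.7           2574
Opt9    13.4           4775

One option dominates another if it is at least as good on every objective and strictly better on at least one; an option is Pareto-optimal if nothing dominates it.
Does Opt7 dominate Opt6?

Yes

Opt7 vs Opt6: duration 2.9≤20.9, miles earned 6491≥4754 — Opt7 is at least as good on every objective with at least one strict improvement.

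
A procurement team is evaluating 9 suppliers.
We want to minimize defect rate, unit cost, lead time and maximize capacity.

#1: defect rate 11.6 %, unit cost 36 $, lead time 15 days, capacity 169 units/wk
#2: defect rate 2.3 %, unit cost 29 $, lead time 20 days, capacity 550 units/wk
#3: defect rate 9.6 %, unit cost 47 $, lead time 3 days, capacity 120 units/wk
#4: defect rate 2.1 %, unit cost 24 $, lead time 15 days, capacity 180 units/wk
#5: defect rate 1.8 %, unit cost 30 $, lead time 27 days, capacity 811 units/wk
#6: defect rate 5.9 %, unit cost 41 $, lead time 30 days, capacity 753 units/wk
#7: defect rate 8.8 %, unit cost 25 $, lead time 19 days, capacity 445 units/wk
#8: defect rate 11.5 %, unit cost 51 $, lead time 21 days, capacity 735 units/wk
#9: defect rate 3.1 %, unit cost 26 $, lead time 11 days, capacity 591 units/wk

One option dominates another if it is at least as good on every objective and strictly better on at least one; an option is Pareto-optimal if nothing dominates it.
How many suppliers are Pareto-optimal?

7

#1: dominated by #4 (defect rate 2.1≤11.6, unit cost 24≤36, lead time 15≤15, capacity 180≥169).
#2: not dominated.
#3: not dominated (best lead time).
#4: not dominated (best unit cost).
#5: not dominated (best defect rate).
#6: dominated by #5 (defect rate 1.8≤5.9, unit cost 30≤41, lead time 27≤30, capacity 811≥753).
#7: not dominated.
#8: not dominated.
#9: not dominated.
Pareto-optimal: #2, #3, #4, #5, #7, #8, #9 → 7.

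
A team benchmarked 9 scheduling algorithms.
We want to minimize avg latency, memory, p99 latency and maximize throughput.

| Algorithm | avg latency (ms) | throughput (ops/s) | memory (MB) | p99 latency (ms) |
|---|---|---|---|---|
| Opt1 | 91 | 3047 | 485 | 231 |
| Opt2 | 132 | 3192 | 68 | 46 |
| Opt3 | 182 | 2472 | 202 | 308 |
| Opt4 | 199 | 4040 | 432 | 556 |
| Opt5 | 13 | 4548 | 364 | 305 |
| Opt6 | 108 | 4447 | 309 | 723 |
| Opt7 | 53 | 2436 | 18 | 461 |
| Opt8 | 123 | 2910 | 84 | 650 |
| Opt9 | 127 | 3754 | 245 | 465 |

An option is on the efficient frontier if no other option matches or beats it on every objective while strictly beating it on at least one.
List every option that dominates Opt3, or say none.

Opt2: avg latency 132≤182, throughput 3192≥2472, memory 68≤202, p99 latency 46≤308 — dominates Opt3.
Others (Opt1, Opt4, Opt5, Opt6, Opt7, Opt8, Opt9) are each worse than Opt3 on at least one objective.

Opt2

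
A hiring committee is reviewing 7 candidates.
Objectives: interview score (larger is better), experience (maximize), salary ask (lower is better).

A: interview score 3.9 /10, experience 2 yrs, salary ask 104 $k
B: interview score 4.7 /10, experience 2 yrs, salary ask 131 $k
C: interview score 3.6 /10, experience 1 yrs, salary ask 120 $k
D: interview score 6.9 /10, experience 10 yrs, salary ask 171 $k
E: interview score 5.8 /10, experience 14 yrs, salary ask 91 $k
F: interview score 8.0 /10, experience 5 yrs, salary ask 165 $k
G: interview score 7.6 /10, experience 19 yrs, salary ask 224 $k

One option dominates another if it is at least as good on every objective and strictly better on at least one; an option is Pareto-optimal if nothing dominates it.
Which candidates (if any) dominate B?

E

E: interview score 5.8≥4.7, experience 14≥2, salary ask 91≤131 — dominates B.
Others (A, C, D, F, G) are each worse than B on at least one objective.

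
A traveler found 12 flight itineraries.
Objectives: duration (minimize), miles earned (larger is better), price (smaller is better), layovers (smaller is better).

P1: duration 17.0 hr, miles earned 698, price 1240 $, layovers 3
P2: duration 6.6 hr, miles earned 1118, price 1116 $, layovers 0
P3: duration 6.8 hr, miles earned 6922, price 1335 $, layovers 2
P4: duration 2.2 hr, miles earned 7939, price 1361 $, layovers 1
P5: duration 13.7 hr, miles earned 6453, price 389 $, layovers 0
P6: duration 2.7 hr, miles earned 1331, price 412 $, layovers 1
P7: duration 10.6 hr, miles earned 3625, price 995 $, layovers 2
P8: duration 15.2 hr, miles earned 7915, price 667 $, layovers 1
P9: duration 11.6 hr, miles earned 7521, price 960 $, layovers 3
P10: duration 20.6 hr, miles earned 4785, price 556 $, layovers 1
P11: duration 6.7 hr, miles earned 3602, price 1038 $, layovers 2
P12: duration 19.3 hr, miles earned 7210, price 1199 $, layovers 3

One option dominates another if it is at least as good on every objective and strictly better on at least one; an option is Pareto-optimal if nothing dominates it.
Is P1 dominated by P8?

Yes

P8 vs P1: duration 15.2≤17.0, miles earned 7915≥698, price 667≤1240, layovers 1≤3 — P8 is at least as good on every objective with at least one strict improvement.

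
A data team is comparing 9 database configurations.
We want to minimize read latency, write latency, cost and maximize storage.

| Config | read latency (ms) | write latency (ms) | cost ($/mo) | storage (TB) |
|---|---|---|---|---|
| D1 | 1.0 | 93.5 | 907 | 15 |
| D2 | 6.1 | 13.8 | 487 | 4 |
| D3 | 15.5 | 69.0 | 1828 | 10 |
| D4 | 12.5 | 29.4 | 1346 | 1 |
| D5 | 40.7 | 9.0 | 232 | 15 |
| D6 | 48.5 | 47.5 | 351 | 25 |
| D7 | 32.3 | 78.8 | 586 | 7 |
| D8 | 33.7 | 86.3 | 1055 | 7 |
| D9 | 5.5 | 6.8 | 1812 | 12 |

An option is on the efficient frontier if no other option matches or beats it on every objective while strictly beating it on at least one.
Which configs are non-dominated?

D1, D2, D5, D6, D7, D9

D1: not dominated (best read latency).
D2: not dominated.
D3: dominated by D9 (read latency 5.5≤15.5, write latency 6.8≤69.0, cost 1812≤1828, storage 12≥10).
D4: dominated by D2 (read latency 6.1≤12.5, write latency 13.8≤29.4, cost 487≤1346, storage 4≥1).
D5: not dominated (best cost).
D6: not dominated (best storage).
D7: not dominated.
D8: dominated by D7 (read latency 32.3≤33.7, write latency 78.8≤86.3, cost 586≤1055, storage 7≥7).
D9: not dominated (best write latency).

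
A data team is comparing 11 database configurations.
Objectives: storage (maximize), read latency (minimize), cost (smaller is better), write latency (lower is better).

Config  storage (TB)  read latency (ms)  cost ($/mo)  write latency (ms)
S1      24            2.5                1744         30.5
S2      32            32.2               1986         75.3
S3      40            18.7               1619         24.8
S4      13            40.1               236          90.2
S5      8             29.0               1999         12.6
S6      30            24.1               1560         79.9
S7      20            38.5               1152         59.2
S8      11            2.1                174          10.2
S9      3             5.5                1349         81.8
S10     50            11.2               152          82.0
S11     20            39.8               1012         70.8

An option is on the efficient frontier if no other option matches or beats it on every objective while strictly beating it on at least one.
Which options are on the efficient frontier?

S1, S3, S6, S7, S8, S10, S11

S1: not dominated.
S2: dominated by S3 (storage 40≥32, read latency 18.7≤32.2, cost 1619≤1986, write latency 24.8≤75.3).
S3: not dominated.
S4: dominated by S10 (storage 50≥13, read latency 11.2≤40.1, cost 152≤236, write latency 82.0≤90.2).
S5: dominated by S8 (storage 11≥8, read latency 2.1≤29.0, cost 174≤1999, write latency 10.2≤12.6).
S6: not dominated.
S7: not dominated.
S8: not dominated (best read latency).
S9: dominated by S8 (storage 11≥3, read latency 2.1≤5.5, cost 174≤1349, write latency 10.2≤81.8).
S10: not dominated (best storage).
S11: not dominated.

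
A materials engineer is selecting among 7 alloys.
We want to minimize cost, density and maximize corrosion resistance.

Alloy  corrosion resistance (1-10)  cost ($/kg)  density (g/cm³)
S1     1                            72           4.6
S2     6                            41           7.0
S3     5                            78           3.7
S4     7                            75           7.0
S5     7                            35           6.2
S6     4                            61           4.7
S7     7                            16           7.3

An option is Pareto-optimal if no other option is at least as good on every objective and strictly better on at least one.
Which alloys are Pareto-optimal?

S1: not dominated.
S2: dominated by S5 (corrosion resistance 7≥6, cost 35≤41, density 6.2≤7.0).
S3: not dominated (best density).
S4: dominated by S5 (corrosion resistance 7≥7, cost 35≤75, density 6.2≤7.0).
S5: not dominated.
S6: not dominated.
S7: not dominated (best cost).

S1, S3, S5, S6, S7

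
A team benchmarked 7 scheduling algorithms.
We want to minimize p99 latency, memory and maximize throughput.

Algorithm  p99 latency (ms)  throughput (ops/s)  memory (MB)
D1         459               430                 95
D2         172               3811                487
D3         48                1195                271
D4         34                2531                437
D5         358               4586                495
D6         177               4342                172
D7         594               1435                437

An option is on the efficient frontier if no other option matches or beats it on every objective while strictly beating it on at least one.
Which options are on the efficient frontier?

D1: not dominated (best memory).
D2: not dominated.
D3: not dominated.
D4: not dominated (best p99 latency).
D5: not dominated (best throughput).
D6: not dominated.
D7: dominated by D4 (p99 latency 34≤594, throughput 2531≥1435, memory 437≤437).

D1, D2, D3, D4, D5, D6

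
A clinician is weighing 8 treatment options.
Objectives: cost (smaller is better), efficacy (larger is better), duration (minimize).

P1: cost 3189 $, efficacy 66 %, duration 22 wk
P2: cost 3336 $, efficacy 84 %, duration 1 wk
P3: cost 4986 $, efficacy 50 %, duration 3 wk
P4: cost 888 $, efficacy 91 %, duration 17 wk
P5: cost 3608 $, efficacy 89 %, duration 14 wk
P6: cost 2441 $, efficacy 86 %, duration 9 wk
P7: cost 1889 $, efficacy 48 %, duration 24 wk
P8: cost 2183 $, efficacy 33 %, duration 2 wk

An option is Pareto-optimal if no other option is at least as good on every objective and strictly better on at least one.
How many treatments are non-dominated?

5

P1: dominated by P4 (cost 888≤3189, efficacy 91≥66, duration 17≤22).
P2: not dominated (best duration).
P3: dominated by P2 (cost 3336≤4986, efficacy 84≥50, duration 1≤3).
P4: not dominated (best cost).
P5: not dominated.
P6: not dominated.
P7: dominated by P4 (cost 888≤1889, efficacy 91≥48, duration 17≤24).
P8: not dominated.
Pareto-optimal: P2, P4, P5, P6, P8 → 5.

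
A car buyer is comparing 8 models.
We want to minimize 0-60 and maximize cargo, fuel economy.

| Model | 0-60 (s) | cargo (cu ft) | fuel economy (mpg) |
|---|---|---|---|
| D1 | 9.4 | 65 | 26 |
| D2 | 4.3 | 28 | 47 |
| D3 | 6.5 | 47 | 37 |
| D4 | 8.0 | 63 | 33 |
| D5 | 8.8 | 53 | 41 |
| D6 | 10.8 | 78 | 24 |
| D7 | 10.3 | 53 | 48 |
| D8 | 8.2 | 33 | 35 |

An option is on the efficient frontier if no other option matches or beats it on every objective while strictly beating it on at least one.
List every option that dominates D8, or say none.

D3

D3: 0-60 6.5≤8.2, cargo 47≥33, fuel economy 37≥35 — dominates D8.
Others (D1, D2, D4, D5, D6, D7) are each worse than D8 on at least one objective.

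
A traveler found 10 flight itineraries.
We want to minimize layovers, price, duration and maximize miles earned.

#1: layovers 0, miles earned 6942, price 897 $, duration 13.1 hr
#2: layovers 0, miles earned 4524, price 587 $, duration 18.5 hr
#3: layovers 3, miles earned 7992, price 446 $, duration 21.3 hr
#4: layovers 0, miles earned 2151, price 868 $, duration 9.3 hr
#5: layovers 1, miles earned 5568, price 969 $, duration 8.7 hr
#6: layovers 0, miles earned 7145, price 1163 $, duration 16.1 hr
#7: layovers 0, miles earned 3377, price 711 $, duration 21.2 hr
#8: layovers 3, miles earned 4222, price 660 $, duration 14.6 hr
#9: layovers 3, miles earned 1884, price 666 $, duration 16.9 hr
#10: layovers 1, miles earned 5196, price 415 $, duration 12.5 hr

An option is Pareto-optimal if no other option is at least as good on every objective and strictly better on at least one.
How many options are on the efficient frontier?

#1: not dominated.
#2: not dominated.
#3: not dominated (best miles earned).
#4: not dominated.
#5: not dominated (best duration).
#6: not dominated.
#7: dominated by #2 (layovers 0≤0, miles earned 4524≥3377, price 587≤711, duration 18.5≤21.2).
#8: dominated by #10 (layovers 1≤3, miles earned 5196≥4222, price 415≤660, duration 12.5≤14.6).
#9: dominated by #8 (layovers 3≤3, miles earned 4222≥1884, price 660≤666, duration 14.6≤16.9).
#10: not dominated (best price).
Pareto-optimal: #1, #2, #3, #4, #5, #6, #10 → 7.

7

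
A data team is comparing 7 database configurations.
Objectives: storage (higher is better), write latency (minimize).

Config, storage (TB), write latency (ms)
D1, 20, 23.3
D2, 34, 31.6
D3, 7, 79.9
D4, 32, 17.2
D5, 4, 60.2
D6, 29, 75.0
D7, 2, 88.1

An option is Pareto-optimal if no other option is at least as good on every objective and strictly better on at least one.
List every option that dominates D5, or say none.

D1: storage 20≥4, write latency 23.3≤60.2 — dominates D5.
D2: storage 34≥4, write latency 31.6≤60.2 — dominates D5.
D4: storage 32≥4, write latency 17.2≤60.2 — dominates D5.
Others (D3, D6, D7) are each worse than D5 on at least one objective.

D1, D2, D4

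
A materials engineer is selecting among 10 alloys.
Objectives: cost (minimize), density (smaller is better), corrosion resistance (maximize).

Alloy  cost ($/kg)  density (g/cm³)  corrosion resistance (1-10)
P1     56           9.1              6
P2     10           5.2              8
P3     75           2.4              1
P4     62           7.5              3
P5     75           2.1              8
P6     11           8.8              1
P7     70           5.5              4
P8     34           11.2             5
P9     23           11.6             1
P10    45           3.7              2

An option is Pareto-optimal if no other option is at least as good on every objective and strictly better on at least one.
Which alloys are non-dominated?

P1: dominated by P2 (cost 10≤56, density 5.2≤9.1, corrosion resistance 8≥6).
P2: not dominated (best cost).
P3: dominated by P5 (cost 75≤75, density 2.1≤2.4, corrosion resistance 8≥1).
P4: dominated by P2 (cost 10≤62, density 5.2≤7.5, corrosion resistance 8≥3).
P5: not dominated (best density).
P6: dominated by P2 (cost 10≤11, density 5.2≤8.8, corrosion resistance 8≥1).
P7: dominated by P2 (cost 10≤70, density 5.2≤5.5, corrosion resistance 8≥4).
P8: dominated by P2 (cost 10≤34, density 5.2≤11.2, corrosion resistance 8≥5).
P9: dominated by P2 (cost 10≤23, density 5.2≤11.6, corrosion resistance 8≥1).
P10: not dominated.

P2, P5, P10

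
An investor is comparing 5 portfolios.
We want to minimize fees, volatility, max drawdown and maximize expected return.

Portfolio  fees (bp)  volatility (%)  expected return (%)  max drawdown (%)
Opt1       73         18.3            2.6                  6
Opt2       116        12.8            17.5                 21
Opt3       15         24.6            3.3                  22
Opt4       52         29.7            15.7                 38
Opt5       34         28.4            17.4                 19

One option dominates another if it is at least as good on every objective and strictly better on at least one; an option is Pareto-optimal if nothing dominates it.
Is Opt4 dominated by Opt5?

Opt5 vs Opt4: fees 34≤52, volatility 28.4≤29.7, expected return 17.4≥15.7, max drawdown 19≤38 — Opt5 is at least as good on every objective with at least one strict improvement.

Yes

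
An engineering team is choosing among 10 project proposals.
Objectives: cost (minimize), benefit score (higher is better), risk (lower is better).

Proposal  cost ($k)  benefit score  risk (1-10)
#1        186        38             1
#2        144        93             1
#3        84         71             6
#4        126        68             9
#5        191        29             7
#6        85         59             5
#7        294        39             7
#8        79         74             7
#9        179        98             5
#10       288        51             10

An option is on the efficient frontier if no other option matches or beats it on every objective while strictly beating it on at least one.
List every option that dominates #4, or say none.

#3, #8

#3: cost 84≤126, benefit score 71≥68, risk 6≤9 — dominates #4.
#8: cost 79≤126, benefit score 74≥68, risk 7≤9 — dominates #4.
Others (#1, #2, #5, #6, #7, #9, #10) are each worse than #4 on at least one objective.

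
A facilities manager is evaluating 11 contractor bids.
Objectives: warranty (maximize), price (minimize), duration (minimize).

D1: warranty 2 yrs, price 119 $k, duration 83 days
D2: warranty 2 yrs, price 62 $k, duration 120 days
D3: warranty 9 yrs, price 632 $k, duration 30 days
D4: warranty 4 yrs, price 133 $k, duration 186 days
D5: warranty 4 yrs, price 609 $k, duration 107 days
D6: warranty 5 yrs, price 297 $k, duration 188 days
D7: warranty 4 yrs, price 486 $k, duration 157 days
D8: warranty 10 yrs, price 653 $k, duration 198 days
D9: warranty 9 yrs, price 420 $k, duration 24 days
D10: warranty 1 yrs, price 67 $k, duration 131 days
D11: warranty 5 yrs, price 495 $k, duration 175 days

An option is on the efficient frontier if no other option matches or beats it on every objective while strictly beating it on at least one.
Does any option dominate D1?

No

D2: worse on duration (120 vs 83).
D3: worse on price (632 vs 119).
D4: worse on price (133 vs 119).
D5: worse on price (609 vs 119).
D6: worse on price (297 vs 119).
D7: worse on price (486 vs 119).
D8: worse on price (653 vs 119).
D9: worse on price (420 vs 119).
D10: worse on warranty (1 vs 2).
D11: worse on price (495 vs 119).
No option is at least as good as D1 on every objective and strictly better on one.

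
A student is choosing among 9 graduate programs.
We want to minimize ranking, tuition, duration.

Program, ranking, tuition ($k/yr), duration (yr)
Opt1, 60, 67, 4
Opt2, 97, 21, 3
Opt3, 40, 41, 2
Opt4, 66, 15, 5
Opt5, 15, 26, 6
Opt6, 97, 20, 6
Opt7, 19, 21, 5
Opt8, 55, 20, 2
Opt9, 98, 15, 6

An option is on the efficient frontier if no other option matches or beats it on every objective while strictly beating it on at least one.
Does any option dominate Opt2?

Opt8 vs Opt2: ranking 55≤97, tuition 20≤21, duration 2≤3 — Opt8 is at least as good on every objective and strictly better on at least one, so Opt8 dominates Opt2.

Yes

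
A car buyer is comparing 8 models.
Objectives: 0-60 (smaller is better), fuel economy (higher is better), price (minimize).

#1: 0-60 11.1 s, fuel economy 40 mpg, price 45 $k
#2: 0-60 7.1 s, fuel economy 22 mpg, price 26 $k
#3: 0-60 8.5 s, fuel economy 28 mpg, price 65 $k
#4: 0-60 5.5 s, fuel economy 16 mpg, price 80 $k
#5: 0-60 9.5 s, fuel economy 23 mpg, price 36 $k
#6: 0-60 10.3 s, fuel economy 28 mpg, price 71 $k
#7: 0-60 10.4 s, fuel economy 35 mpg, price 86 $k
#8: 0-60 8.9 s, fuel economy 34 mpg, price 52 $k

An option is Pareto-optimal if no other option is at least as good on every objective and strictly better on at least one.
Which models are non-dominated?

#1, #2, #3, #4, #5, #7, #8

#1: not dominated (best fuel economy).
#2: not dominated (best price).
#3: not dominated.
#4: not dominated (best 0-60).
#5: not dominated.
#6: dominated by #3 (0-60 8.5≤10.3, fuel economy 28≥28, price 65≤71).
#7: not dominated.
#8: not dominated.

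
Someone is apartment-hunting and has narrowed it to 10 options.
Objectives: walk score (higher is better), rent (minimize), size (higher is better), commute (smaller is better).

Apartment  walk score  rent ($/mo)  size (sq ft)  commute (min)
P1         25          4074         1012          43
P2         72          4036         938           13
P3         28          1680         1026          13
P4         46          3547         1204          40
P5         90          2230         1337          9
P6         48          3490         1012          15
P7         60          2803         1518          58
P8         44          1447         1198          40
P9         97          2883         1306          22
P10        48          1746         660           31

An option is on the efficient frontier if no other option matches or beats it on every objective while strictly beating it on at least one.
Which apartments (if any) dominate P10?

P1: worse on walk score (25 vs 48).
P2: worse on rent (4036 vs 1746).
P3: worse on walk score (28 vs 48).
P4: worse on walk score (46 vs 48).
P5: worse on rent (2230 vs 1746).
P6: worse on rent (3490 vs 1746).
P7: worse on rent (2803 vs 1746).
P8: worse on walk score (44 vs 48).
P9: worse on rent (2883 vs 1746).
No option dominates P10.

none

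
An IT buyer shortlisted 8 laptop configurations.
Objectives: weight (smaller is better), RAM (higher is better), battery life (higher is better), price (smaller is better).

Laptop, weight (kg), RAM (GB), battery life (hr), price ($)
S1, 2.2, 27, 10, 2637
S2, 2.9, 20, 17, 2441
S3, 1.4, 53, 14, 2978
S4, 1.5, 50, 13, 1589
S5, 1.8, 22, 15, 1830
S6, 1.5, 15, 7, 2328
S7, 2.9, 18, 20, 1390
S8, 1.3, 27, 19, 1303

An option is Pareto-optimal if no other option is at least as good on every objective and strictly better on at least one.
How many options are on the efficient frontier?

S1: dominated by S4 (weight 1.5≤2.2, RAM 50≥27, battery life 13≥10, price 1589≤2637).
S2: dominated by S8 (weight 1.3≤2.9, RAM 27≥20, battery life 19≥17, price 1303≤2441).
S3: not dominated (best RAM).
S4: not dominated.
S5: dominated by S8 (weight 1.3≤1.8, RAM 27≥22, battery life 19≥15, price 1303≤1830).
S6: dominated by S4 (weight 1.5≤1.5, RAM 50≥15, battery life 13≥7, price 1589≤2328).
S7: not dominated (best battery life).
S8: not dominated (best weight).
Pareto-optimal: S3, S4, S7, S8 → 4.

4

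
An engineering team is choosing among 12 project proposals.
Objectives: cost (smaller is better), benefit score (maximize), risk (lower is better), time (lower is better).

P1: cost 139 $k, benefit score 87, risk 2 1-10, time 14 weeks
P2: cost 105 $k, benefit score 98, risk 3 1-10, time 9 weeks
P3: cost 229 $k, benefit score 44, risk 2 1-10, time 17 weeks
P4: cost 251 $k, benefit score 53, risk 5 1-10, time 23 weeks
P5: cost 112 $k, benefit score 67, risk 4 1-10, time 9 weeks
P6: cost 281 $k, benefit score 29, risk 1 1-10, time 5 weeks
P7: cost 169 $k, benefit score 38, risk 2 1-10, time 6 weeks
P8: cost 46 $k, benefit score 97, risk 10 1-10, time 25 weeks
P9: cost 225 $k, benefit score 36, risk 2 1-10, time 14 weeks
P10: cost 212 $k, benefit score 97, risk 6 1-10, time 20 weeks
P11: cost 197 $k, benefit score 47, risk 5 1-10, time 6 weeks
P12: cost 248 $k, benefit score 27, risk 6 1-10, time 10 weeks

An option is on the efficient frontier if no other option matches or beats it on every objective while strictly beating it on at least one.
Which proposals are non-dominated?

P1, P2, P6, P7, P8, P11

P1: not dominated.
P2: not dominated (best benefit score).
P3: dominated by P1 (cost 139≤229, benefit score 87≥44, risk 2≤2, time 14≤17).
P4: dominated by P1 (cost 139≤251, benefit score 87≥53, risk 2≤5, time 14≤23).
P5: dominated by P2 (cost 105≤112, benefit score 98≥67, risk 3≤4, time 9≤9).
P6: not dominated (best risk).
P7: not dominated.
P8: not dominated (best cost).
P9: dominated by P1 (cost 139≤225, benefit score 87≥36, risk 2≤2, time 14≤14).
P10: dominated by P2 (cost 105≤212, benefit score 98≥97, risk 3≤6, time 9≤20).
P11: not dominated.
P12: dominated by P2 (cost 105≤248, benefit score 98≥27, risk 3≤6, time 9≤10).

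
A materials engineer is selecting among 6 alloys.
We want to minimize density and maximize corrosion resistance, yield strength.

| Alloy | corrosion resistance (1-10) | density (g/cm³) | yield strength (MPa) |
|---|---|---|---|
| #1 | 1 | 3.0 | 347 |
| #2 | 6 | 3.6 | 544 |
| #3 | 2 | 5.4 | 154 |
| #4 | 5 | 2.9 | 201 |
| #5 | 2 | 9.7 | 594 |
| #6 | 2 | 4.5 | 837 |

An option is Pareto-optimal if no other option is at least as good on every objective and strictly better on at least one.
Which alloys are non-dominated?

#1: not dominated.
#2: not dominated (best corrosion resistance).
#3: dominated by #2 (corrosion resistance 6≥2, density 3.6≤5.4, yield strength 544≥154).
#4: not dominated (best density).
#5: dominated by #6 (corrosion resistance 2≥2, density 4.5≤9.7, yield strength 837≥594).
#6: not dominated (best yield strength).

#1, #2, #4, #6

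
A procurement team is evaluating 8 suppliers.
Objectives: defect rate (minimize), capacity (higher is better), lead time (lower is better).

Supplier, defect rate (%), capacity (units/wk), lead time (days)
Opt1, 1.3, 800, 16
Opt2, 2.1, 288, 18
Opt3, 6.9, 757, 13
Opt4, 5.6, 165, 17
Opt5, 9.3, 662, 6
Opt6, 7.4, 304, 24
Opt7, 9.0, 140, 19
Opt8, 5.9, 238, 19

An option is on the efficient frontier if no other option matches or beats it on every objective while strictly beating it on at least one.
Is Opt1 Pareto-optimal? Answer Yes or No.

Opt2: worse on defect rate (2.1 vs 1.3).
Opt3: worse on defect rate (6.9 vs 1.3).
Opt4: worse on defect rate (5.6 vs 1.3).
Opt5: worse on defect rate (9.3 vs 1.3).
Opt6: worse on defect rate (7.4 vs 1.3).
Opt7: worse on defect rate (9.0 vs 1.3).
Opt8: worse on defect rate (5.9 vs 1.3).
No option is at least as good as Opt1 on every objective and strictly better on one.

Yes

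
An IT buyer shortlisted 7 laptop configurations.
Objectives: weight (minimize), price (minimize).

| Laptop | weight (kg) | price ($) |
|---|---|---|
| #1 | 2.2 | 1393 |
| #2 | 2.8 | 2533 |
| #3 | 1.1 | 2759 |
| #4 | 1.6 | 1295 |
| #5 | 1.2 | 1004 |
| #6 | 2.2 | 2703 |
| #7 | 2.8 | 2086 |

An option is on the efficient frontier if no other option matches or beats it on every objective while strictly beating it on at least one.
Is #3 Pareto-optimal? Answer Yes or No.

#1: worse on weight (2.2 vs 1.1).
#2: worse on weight (2.8 vs 1.1).
#4: worse on weight (1.6 vs 1.1).
#5: worse on weight (1.2 vs 1.1).
#6: worse on weight (2.2 vs 1.1).
#7: worse on weight (2.8 vs 1.1).
No option is at least as good as #3 on every objective and strictly better on one.

Yes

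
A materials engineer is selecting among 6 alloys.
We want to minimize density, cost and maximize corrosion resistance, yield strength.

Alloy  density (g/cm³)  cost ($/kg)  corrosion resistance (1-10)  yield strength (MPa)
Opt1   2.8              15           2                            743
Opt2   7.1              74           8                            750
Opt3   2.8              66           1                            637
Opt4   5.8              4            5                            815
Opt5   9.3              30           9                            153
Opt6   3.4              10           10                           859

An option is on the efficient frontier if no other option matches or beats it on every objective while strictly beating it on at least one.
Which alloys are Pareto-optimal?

Opt1: not dominated.
Opt2: dominated by Opt6 (density 3.4≤7.1, cost 10≤74, corrosion resistance 10≥8, yield strength 859≥750).
Opt3: dominated by Opt1 (density 2.8≤2.8, cost 15≤66, corrosion resistance 2≥1, yield strength 743≥637).
Opt4: not dominated (best cost).
Opt5: dominated by Opt6 (density 3.4≤9.3, cost 10≤30, corrosion resistance 10≥9, yield strength 859≥153).
Opt6: not dominated (best corrosion resistance).

Opt1, Opt4, Opt6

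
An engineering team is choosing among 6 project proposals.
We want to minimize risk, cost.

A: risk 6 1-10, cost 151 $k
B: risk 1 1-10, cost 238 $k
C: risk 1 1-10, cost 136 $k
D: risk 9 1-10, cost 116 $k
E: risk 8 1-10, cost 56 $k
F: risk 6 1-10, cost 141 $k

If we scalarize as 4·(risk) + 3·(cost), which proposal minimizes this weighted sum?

A: 4·6 + 3·151 = 477
B: 4·1 + 3·238 = 718
C: 4·1 + 3·136 = 412
D: 4·9 + 3·116 = 384
E: 4·8 + 3·56 = 200
F: 4·6 + 3·141 = 447
Lowest: E at 200.

E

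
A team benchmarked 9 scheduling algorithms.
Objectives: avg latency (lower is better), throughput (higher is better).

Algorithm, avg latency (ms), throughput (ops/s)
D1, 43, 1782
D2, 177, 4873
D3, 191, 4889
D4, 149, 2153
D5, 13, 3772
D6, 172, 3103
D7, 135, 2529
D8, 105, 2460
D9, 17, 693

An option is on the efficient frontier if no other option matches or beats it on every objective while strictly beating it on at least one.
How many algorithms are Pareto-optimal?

3

D1: dominated by D5 (avg latency 13≤43, throughput 3772≥1782).
D2: not dominated.
D3: not dominated (best throughput).
D4: dominated by D5 (avg latency 13≤149, throughput 3772≥2153).
D5: not dominated (best avg latency).
D6: dominated by D5 (avg latency 13≤172, throughput 3772≥3103).
D7: dominated by D5 (avg latency 13≤135, throughput 3772≥2529).
D8: dominated by D5 (avg latency 13≤105, throughput 3772≥2460).
D9: dominated by D5 (avg latency 13≤17, throughput 3772≥693).
Pareto-optimal: D2, D3, D5 → 3.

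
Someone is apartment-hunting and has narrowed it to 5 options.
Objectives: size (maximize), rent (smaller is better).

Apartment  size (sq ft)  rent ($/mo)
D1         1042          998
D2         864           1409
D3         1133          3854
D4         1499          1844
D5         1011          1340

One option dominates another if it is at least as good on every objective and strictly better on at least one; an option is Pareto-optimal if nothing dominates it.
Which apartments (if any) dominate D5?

D1: size 1042≥1011, rent 998≤1340 — dominates D5.
Others (D2, D3, D4) are each worse than D5 on at least one objective.

D1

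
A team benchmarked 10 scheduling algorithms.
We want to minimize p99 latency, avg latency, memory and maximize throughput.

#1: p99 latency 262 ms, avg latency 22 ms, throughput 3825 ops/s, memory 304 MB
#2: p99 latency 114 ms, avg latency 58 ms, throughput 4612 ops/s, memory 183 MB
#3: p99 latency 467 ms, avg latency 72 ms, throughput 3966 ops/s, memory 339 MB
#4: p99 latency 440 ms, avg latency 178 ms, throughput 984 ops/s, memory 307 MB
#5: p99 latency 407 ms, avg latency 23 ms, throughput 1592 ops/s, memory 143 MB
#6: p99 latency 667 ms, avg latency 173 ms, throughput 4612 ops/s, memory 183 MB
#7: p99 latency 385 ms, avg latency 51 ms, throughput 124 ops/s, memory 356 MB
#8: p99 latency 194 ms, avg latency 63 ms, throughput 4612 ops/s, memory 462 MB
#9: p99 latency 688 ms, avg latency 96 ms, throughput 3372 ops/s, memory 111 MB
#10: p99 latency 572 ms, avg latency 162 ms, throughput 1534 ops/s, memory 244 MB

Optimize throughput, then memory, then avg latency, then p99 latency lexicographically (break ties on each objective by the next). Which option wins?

First maximize throughput: best is 4612, kept {#2, #6, #8}.
Then minimize memory: best is 183, kept {#2, #6}.
Then minimize avg latency: best is 58, kept {#2}.

#2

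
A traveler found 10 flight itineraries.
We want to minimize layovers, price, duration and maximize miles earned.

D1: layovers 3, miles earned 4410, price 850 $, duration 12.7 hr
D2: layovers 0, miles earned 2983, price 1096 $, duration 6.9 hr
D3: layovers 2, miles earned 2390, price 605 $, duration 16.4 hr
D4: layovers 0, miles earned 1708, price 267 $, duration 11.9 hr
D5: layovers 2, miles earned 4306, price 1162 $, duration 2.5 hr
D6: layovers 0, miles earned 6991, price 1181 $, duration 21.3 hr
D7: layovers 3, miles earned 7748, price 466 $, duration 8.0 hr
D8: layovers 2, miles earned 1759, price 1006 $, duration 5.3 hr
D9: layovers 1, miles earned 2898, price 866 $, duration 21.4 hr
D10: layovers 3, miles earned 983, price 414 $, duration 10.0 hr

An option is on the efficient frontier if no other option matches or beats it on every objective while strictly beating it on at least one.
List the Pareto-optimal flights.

D2, D3, D4, D5, D6, D7, D8, D9, D10

D1: dominated by D7 (layovers 3≤3, miles earned 7748≥4410, price 466≤850, duration 8.0≤12.7).
D2: not dominated.
D3: not dominated.
D4: not dominated (best price).
D5: not dominated (best duration).
D6: not dominated.
D7: not dominated (best miles earned).
D8: not dominated.
D9: not dominated.
D10: not dominated.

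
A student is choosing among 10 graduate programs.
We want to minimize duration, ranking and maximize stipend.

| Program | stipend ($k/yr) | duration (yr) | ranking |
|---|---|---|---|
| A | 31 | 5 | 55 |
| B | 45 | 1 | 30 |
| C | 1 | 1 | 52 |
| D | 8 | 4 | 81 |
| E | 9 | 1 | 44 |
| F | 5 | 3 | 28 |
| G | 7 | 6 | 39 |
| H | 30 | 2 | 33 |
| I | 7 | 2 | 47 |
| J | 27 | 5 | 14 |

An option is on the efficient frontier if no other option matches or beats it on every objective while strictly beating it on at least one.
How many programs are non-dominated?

A: dominated by B (stipend 45≥31, duration 1≤5, ranking 30≤55).
B: not dominated (best stipend).
C: dominated by B (stipend 45≥1, duration 1≤1, ranking 30≤52).
D: dominated by B (stipend 45≥8, duration 1≤4, ranking 30≤81).
E: dominated by B (stipend 45≥9, duration 1≤1, ranking 30≤44).
F: not dominated.
G: dominated by B (stipend 45≥7, duration 1≤6, ranking 30≤39).
H: dominated by B (stipend 45≥30, duration 1≤2, ranking 30≤33).
I: dominated by B (stipend 45≥7, duration 1≤2, ranking 30≤47).
J: not dominated (best ranking).
Pareto-optimal: B, F, J → 3.

3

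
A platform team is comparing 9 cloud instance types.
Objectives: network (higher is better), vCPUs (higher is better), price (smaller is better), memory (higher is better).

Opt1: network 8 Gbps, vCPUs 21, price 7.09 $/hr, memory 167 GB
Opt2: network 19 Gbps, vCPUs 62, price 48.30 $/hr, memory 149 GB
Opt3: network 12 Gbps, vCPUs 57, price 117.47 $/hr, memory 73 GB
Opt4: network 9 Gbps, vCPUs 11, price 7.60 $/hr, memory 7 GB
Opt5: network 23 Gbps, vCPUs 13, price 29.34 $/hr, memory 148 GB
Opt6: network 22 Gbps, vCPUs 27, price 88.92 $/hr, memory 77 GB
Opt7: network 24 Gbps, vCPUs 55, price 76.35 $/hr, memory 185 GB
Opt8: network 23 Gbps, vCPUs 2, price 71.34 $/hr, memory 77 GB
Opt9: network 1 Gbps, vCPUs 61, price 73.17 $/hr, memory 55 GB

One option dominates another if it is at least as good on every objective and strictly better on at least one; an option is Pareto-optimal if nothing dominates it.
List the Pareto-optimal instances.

Opt1, Opt2, Opt4, Opt5, Opt7

Opt1: not dominated (best price).
Opt2: not dominated (best vCPUs).
Opt3: dominated by Opt2 (network 19≥12, vCPUs 62≥57, price 48.30≤117.47, memory 149≥73).
Opt4: not dominated.
Opt5: not dominated.
Opt6: dominated by Opt7 (network 24≥22, vCPUs 55≥27, price 76.35≤88.92, memory 185≥77).
Opt7: not dominated (best network).
Opt8: dominated by Opt5 (network 23≥23, vCPUs 13≥2, price 29.34≤71.34, memory 148≥77).
Opt9: dominated by Opt2 (network 19≥1, vCPUs 62≥61, price 48.30≤73.17, memory 149≥55).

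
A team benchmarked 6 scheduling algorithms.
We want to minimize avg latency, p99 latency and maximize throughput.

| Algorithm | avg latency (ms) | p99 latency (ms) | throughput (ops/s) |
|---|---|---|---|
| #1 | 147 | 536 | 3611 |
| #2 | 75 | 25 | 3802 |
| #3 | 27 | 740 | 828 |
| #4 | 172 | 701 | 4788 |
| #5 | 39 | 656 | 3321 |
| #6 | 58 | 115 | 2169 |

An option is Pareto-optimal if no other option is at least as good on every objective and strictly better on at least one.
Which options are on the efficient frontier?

#2, #3, #4, #5, #6

#1: dominated by #2 (avg latency 75≤147, p99 latency 25≤536, throughput 3802≥3611).
#2: not dominated (best p99 latency).
#3: not dominated (best avg latency).
#4: not dominated (best throughput).
#5: not dominated.
#6: not dominated.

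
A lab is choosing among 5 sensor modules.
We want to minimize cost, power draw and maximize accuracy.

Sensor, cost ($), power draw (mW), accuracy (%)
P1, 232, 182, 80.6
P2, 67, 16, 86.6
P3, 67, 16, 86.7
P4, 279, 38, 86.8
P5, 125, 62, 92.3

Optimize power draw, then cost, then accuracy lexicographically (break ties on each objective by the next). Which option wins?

First minimize power draw: best is 16, kept {P2, P3}.
Then minimize cost: best is 67, kept {P2, P3}.
Then maximize accuracy: best is 86.7, kept {P3}.

P3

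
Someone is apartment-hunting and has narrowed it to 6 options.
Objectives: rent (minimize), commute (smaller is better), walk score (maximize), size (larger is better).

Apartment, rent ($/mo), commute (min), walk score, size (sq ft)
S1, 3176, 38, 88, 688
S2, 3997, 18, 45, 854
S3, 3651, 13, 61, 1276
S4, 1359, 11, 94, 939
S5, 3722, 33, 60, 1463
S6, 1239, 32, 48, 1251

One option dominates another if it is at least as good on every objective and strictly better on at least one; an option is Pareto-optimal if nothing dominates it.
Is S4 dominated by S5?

No

S5 vs S4: S5 is worse on rent (3722 vs 1359), so it does not dominate S4.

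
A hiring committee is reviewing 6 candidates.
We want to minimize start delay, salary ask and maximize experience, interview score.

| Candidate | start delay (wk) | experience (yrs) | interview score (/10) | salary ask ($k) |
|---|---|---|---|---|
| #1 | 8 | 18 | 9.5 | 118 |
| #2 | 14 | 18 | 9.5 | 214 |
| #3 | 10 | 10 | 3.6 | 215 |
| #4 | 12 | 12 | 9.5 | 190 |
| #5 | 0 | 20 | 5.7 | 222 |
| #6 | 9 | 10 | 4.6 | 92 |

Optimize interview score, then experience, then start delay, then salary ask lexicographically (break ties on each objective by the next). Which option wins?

#1

First maximize interview score: best is 9.5, kept {#1, #2, #4}.
Then maximize experience: best is 18, kept {#1, #2}.
Then minimize start delay: best is 8, kept {#1}.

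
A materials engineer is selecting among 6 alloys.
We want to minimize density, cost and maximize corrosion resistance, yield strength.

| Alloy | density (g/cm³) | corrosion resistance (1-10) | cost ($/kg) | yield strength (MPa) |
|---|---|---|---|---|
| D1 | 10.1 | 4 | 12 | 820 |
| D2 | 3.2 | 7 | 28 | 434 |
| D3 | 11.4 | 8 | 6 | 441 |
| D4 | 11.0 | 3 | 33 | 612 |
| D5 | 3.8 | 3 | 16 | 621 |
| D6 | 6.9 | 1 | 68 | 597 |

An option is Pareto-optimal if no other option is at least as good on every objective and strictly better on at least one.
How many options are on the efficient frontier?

D1: not dominated (best yield strength).
D2: not dominated (best density).
D3: not dominated (best corrosion resistance).
D4: dominated by D1 (density 10.1≤11.0, corrosion resistance 4≥3, cost 12≤33, yield strength 820≥612).
D5: not dominated.
D6: dominated by D5 (density 3.8≤6.9, corrosion resistance 3≥1, cost 16≤68, yield strength 621≥597).
Pareto-optimal: D1, D2, D3, D5 → 4.

4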